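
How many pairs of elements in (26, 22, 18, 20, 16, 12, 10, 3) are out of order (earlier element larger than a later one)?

Element-by-element contributions:
26: 7
22: 6
18: 4
20: 4
16: 3
12: 2
10: 1
3: 0
Sum: 7 + 6 + 4 + 4 + 3 + 2 + 1 + 0 = 27

27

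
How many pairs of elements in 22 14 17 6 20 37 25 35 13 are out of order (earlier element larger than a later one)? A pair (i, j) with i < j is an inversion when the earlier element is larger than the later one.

Inversions: 15

Sweep left to right; for each value list the smaller values that follow it:
22: 5
14: 2
17: 2
6: 0
20: 1
37: 3
25: 1
35: 1
13: 0
Sum: 5 + 2 + 2 + 0 + 1 + 3 + 1 + 1 + 0 = 15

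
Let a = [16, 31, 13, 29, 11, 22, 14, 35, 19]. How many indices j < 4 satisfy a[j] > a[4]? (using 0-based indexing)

4 such elements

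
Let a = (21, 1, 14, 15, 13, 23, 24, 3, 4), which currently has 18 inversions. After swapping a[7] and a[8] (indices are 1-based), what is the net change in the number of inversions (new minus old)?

-1

Positions 7 and 8 hold 24 and 3; after swapping, the array is [21, 1, 14, 15, 13, 23, 3, 24, 4].
Element-by-element contributions:
21 → 1, 14, 15, 13, 3, 4 → 6
1 → none → 0
14 → 13, 3, 4 → 3
15 → 13, 3, 4 → 3
13 → 3, 4 → 2
23 → 3, 4 → 2
3 → none → 0
24 → 4 → 1
4 → none → 0
Sum: 6 + 0 + 3 + 3 + 2 + 2 + 0 + 1 + 0 = 17
Change: 17 − 18 = -1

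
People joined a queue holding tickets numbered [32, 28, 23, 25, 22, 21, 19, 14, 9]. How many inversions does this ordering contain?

35

For each element, count later entries that are smaller:
32 → 28, 23, 25, 22, 21, 19, 14, 9 → 8
28 → 23, 25, 22, 21, 19, 14, 9 → 7
23 → 22, 21, 19, 14, 9 → 5
25 → 22, 21, 19, 14, 9 → 5
22 → 21, 19, 14, 9 → 4
21 → 19, 14, 9 → 3
19 → 14, 9 → 2
14 → 9 → 1
9 → none → 0
Sum: 8 + 7 + 5 + 5 + 4 + 3 + 2 + 1 + 0 = 35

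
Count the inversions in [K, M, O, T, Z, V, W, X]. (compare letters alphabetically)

There are 3 out-of-order pairs.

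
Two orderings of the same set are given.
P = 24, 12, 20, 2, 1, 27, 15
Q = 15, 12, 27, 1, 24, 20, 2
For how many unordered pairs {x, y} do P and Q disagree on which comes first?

There are 14 disagreeing pairs.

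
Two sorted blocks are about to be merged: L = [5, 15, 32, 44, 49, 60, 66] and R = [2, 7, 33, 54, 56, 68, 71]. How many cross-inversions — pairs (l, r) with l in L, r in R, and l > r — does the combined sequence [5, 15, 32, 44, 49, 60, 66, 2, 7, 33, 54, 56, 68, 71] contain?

Count, for every r in R, how many entries of L exceed r:
r = 2: 5, 15, 32, 44, 49, 60, 66 → 7
r = 7: 15, 32, 44, 49, 60, 66 → 6
r = 33: 44, 49, 60, 66 → 4
r = 54: 60, 66 → 2
r = 56: 60, 66 → 2
r = 68: none → 0
r = 71: none → 0
Cross-inversions: 7 + 6 + 4 + 2 + 2 + 0 + 0 = 21

21 cross-inversions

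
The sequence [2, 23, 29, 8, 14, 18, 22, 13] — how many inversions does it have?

Count, for each position, how many later elements it exceeds:
2: 0
23: 5
29: 5
8: 0
14: 1
18: 1
22: 1
13: 0
Sum: 0 + 5 + 5 + 0 + 1 + 1 + 1 + 0 = 13

13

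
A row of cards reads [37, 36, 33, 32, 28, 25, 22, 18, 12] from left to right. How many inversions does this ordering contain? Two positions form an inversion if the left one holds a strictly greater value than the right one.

For each element, count later entries that are smaller:
37 → 36, 33, 32, 28, 25, 22, 18, 12 → 8
36 → 33, 32, 28, 25, 22, 18, 12 → 7
33 → 32, 28, 25, 22, 18, 12 → 6
32 → 28, 25, 22, 18, 12 → 5
28 → 25, 22, 18, 12 → 4
25 → 22, 18, 12 → 3
22 → 18, 12 → 2
18 → 12 → 1
12 → none → 0
Sum: 8 + 7 + 6 + 5 + 4 + 3 + 2 + 1 + 0 = 36

Out-of-order pairs: 36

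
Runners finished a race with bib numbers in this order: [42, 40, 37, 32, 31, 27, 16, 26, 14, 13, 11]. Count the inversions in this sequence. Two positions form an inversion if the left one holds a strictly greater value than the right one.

Count, for each position, how many later elements it exceeds:
42 → 40, 37, 32, 31, 27, 16, 26, 14, 13, 11 → 10
40 → 37, 32, 31, 27, 16, 26, 14, 13, 11 → 9
37 → 32, 31, 27, 16, 26, 14, 13, 11 → 8
32 → 31, 27, 16, 26, 14, 13, 11 → 7
31 → 27, 16, 26, 14, 13, 11 → 6
27 → 16, 26, 14, 13, 11 → 5
16 → 14, 13, 11 → 3
26 → 14, 13, 11 → 3
14 → 13, 11 → 2
13 → 11 → 1
11 → none → 0
Sum: 10 + 9 + 8 + 7 + 6 + 5 + 3 + 3 + 2 + 1 + 0 = 54

54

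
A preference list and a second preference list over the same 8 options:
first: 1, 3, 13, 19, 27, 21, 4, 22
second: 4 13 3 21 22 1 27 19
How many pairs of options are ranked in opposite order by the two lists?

16

Assign each item its position (1..8) in the first ordering, then rewrite the second ordering as that position sequence:
positions: 1→1, 3→2, 13→3, 19→4, 27→5, 21→6, 4→7, 22→8
second ordering as positions: [7, 3, 2, 6, 8, 1, 5, 4]
Discordant pairs = inversions in this position sequence.
7: 3, 2, 6, 1, 5, 4 → 6
3: 2, 1 → 2
2: 1 → 1
6: 1, 5, 4 → 3
8: 1, 5, 4 → 3
1: 0
5: 4 → 1
4: 0
Total: 6 + 2 + 1 + 3 + 3 + 0 + 1 + 0 = 16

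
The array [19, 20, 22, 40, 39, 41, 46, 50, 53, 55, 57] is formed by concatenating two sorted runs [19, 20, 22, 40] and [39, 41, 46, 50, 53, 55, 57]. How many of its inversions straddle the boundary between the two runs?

For each element r of the right run, count left-run elements greater than r:
r = 39: 40 → 1
r = 41: none → 0
r = 46: none → 0
r = 50: none → 0
r = 53: none → 0
r = 55: none → 0
r = 57: none → 0
Cross-inversions: 1 + 0 + 0 + 0 + 0 + 0 + 0 = 1

Cross-inversions: 1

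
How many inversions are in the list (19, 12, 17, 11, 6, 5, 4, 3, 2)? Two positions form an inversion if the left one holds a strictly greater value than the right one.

35

For each element, count later entries that are smaller:
19: 8
12: 6
17: 6
11: 5
6: 4
5: 3
4: 2
3: 1
2: 0
Sum: 8 + 6 + 6 + 5 + 4 + 3 + 2 + 1 + 0 = 35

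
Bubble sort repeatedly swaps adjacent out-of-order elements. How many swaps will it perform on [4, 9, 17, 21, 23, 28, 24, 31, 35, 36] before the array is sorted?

The minimum number of adjacent swaps to sort an array equals its inversion count, since every such swap removes exactly one inversion.
Count inversions — for each element, later elements that are smaller:
4: none → 0
9: none → 0
17: none → 0
21: none → 0
23: none → 0
28: 24 → 1
24: none → 0
31: none → 0
35: none → 0
36: none → 0
Total inversions: 0 + 0 + 0 + 0 + 0 + 1 + 0 + 0 + 0 + 0 = 1

1 swap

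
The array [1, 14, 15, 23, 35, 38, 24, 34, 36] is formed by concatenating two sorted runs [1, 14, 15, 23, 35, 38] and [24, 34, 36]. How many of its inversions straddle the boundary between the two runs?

5 cross-inversions

Count, for every r in R, how many entries of L exceed r:
r = 24: 35, 38 → 2
r = 34: 35, 38 → 2
r = 36: 38 → 1
Cross-inversions: 2 + 2 + 1 = 5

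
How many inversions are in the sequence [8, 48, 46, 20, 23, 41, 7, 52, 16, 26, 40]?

Sweep left to right; for each value list the smaller values that follow it:
8: 1
48: 8
46: 7
20: 2
23: 2
41: 4
7: 0
52: 3
16: 0
26: 0
40: 0
Sum: 1 + 8 + 7 + 2 + 2 + 4 + 0 + 3 + 0 + 0 + 0 = 27

27 inversions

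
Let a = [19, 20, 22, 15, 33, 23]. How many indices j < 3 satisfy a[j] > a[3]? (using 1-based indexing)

0

The element at index 3 is 22.
Elements before it: 19, 20
None of them are larger than 22.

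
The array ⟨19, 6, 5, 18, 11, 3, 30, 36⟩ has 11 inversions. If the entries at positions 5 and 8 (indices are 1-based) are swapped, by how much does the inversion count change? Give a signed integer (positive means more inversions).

Positions 5 and 8 hold 11 and 36; after swapping, the array is [19, 6, 5, 18, 36, 3, 30, 11].
For each element, count later entries that are smaller:
19 → 6, 5, 18, 3, 11 → 5
6 → 5, 3 → 2
5 → 3 → 1
18 → 3, 11 → 2
36 → 3, 30, 11 → 3
3 → none → 0
30 → 11 → 1
11 → none → 0
Sum: 5 + 2 + 1 + 2 + 3 + 0 + 1 + 0 = 14
Change: 14 − 11 = +3

+3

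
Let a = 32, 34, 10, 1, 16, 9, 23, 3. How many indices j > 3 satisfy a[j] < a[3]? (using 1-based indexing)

3

The element at index 3 is 10.
Elements after it: 1, 16, 9, 23, 3
Those smaller than 10: 1, 9, 3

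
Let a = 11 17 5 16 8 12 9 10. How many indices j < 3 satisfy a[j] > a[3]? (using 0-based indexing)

The element at index 3 is 16.
Elements before it: 11, 17, 5
Those larger than 16: 17

1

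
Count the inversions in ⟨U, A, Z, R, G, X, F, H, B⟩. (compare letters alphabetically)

For each element, count later entries that are smaller:
U: 6
A: 0
Z: 6
R: 4
G: 2
X: 3
F: 1
H: 1
B: 0
Sum: 6 + 0 + 6 + 4 + 2 + 3 + 1 + 1 + 0 = 23

23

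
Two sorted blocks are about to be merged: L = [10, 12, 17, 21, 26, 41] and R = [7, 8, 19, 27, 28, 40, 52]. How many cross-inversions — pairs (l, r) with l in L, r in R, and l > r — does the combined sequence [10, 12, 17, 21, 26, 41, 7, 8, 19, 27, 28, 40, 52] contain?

18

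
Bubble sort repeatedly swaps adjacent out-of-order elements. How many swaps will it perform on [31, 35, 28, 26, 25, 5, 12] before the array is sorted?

The minimum number of adjacent swaps to sort an array equals its inversion count, since every such swap removes exactly one inversion.
Count inversions — for each element, later elements that are smaller:
31: 28, 26, 25, 5, 12 → 5
35: 28, 26, 25, 5, 12 → 5
28: 26, 25, 5, 12 → 4
26: 25, 5, 12 → 3
25: 5, 12 → 2
5: none → 0
12: none → 0
Total inversions: 5 + 5 + 4 + 3 + 2 + 0 + 0 = 19

19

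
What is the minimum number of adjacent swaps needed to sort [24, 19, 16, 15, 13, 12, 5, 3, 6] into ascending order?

The minimum number of adjacent swaps to sort an array equals its inversion count, since every such swap removes exactly one inversion.
Count inversions — for each element, later elements that are smaller:
24: 19, 16, 15, 13, 12, 5, 3, 6 → 8
19: 16, 15, 13, 12, 5, 3, 6 → 7
16: 15, 13, 12, 5, 3, 6 → 6
15: 13, 12, 5, 3, 6 → 5
13: 12, 5, 3, 6 → 4
12: 5, 3, 6 → 3
5: 3 → 1
3: none → 0
6: none → 0
Total inversions: 8 + 7 + 6 + 5 + 4 + 3 + 1 + 0 + 0 = 34

34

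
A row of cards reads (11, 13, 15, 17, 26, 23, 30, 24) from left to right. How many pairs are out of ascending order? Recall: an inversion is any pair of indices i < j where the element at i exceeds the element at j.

Element-by-element contributions:
11 → none → 0
13 → none → 0
15 → none → 0
17 → none → 0
26 → 23, 24 → 2
23 → none → 0
30 → 24 → 1
24 → none → 0
Sum: 0 + 0 + 0 + 0 + 2 + 0 + 1 + 0 = 3

Inversions: 3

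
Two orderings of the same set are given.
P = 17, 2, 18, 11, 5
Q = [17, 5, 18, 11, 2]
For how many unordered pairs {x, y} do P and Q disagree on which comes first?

Assign each item its position (1..5) in the first ordering, then rewrite the second ordering as that position sequence:
positions: 17→1, 2→2, 18→3, 11→4, 5→5
second ordering as positions: [1, 5, 3, 4, 2]
Discordant pairs = inversions in this position sequence.
1: 0
5: 3, 4, 2 → 3
3: 2 → 1
4: 2 → 1
2: 0
Total: 0 + 3 + 1 + 1 + 0 = 5

5 disagreeing pairs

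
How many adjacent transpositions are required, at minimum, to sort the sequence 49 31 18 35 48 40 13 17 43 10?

There are 30 adjacent swaps.

Each adjacent swap fixes exactly one inversion, so the minimum swap count equals the number of inversions.
Count inversions — for each element, later elements that are smaller:
49: 31, 18, 35, 48, 40, 13, 17, 43, 10 → 9
31: 18, 13, 17, 10 → 4
18: 13, 17, 10 → 3
35: 13, 17, 10 → 3
48: 40, 13, 17, 43, 10 → 5
40: 13, 17, 10 → 3
13: 10 → 1
17: 10 → 1
43: 10 → 1
10: none → 0
Total inversions: 9 + 4 + 3 + 3 + 5 + 3 + 1 + 1 + 1 + 0 = 30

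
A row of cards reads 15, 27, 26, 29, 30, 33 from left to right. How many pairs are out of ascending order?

1

Out-of-order index pairs (0-indexed):
(1,2): 27 > 26
That's 1 pair.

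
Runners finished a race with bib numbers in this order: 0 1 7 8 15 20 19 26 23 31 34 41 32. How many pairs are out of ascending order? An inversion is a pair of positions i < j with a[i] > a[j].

Inversions: 4

Count, for each position, how many later elements it exceeds:
0: 0
1: 0
7: 0
8: 0
15: 0
20: 1
19: 0
26: 1
23: 0
31: 0
34: 1
41: 1
32: 0
Sum: 0 + 0 + 0 + 0 + 0 + 1 + 0 + 1 + 0 + 0 + 1 + 1 + 0 = 4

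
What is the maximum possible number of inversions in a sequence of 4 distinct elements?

6

A reversed (strictly descending) arrangement makes every pair an inversion, giving C(4, 2) inversions.
C(4, 2) = 4·3/2 = 6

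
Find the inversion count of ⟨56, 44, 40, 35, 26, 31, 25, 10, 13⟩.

34 inversions

Count, for each position, how many later elements it exceeds:
56 → 44, 40, 35, 26, 31, 25, 10, 13 → 8
44 → 40, 35, 26, 31, 25, 10, 13 → 7
40 → 35, 26, 31, 25, 10, 13 → 6
35 → 26, 31, 25, 10, 13 → 5
26 → 25, 10, 13 → 3
31 → 25, 10, 13 → 3
25 → 10, 13 → 2
10 → none → 0
13 → none → 0
Sum: 8 + 7 + 6 + 5 + 3 + 3 + 2 + 0 + 0 = 34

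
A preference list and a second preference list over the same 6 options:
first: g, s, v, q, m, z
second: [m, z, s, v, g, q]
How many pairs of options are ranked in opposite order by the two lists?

10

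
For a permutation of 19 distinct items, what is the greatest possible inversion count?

171

A reversed (strictly descending) arrangement makes every pair an inversion, giving C(19, 2) inversions.
C(19, 2) = 19·18/2 = 171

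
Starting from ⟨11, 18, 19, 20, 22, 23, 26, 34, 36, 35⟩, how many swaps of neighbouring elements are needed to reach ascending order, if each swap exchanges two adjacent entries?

Swaps: 1

Each adjacent swap fixes exactly one inversion, so the minimum swap count equals the number of inversions.
Count inversions — for each element, later elements that are smaller:
11: none → 0
18: none → 0
19: none → 0
20: none → 0
22: none → 0
23: none → 0
26: none → 0
34: none → 0
36: 35 → 1
35: none → 0
Total inversions: 0 + 0 + 0 + 0 + 0 + 0 + 0 + 0 + 1 + 0 = 1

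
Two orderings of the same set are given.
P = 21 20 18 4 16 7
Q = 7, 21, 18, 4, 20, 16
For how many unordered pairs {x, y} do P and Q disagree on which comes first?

7 disagreeing pairs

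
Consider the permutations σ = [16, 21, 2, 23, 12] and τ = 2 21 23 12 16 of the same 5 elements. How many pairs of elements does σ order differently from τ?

Assign each item its position (1..5) in the first ordering, then rewrite the second ordering as that position sequence:
positions: 16→1, 21→2, 2→3, 23→4, 12→5
second ordering as positions: [3, 2, 4, 5, 1]
Discordant pairs = inversions in this position sequence.
3: 2, 1 → 2
2: 1 → 1
4: 1 → 1
5: 1 → 1
1: 0
Total: 2 + 1 + 1 + 1 + 0 = 5

5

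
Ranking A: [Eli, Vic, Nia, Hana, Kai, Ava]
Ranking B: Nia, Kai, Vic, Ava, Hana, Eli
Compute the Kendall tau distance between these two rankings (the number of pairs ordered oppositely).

There are 9 discordant pairs.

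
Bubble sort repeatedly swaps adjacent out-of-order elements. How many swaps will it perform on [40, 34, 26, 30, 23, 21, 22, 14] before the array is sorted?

26 adjacent swaps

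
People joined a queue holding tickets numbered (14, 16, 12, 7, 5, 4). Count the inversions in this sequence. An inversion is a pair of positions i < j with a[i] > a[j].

Count, for each position, how many later elements it exceeds:
14 → 12, 7, 5, 4 → 4
16 → 12, 7, 5, 4 → 4
12 → 7, 5, 4 → 3
7 → 5, 4 → 2
5 → 4 → 1
4 → none → 0
Sum: 4 + 4 + 3 + 2 + 1 + 0 = 14

There are 14 inversions.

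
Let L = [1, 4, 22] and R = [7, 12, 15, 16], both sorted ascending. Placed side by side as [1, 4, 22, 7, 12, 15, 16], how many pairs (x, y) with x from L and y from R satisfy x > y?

4 cross-inversions

For each element r of the right run, count left-run elements greater than r:
r = 7: 22 → 1
r = 12: 22 → 1
r = 15: 22 → 1
r = 16: 22 → 1
Cross-inversions: 1 + 1 + 1 + 1 = 4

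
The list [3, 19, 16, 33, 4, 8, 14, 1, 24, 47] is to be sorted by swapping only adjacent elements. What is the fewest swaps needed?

18 swaps

Minimum adjacent swaps = number of inversions (each swap of adjacent out-of-order elements removes one inversion and no swap can remove more).
Count inversions — for each element, later elements that are smaller:
3: 1 → 1
19: 16, 4, 8, 14, 1 → 5
16: 4, 8, 14, 1 → 4
33: 4, 8, 14, 1, 24 → 5
4: 1 → 1
8: 1 → 1
14: 1 → 1
1: none → 0
24: none → 0
47: none → 0
Total inversions: 1 + 5 + 4 + 5 + 1 + 1 + 1 + 0 + 0 + 0 = 18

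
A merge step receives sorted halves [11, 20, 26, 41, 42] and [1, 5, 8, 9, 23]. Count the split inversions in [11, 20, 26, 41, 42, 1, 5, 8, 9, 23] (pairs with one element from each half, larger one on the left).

Count, for every r in R, how many entries of L exceed r:
r = 1: 11, 20, 26, 41, 42 → 5
r = 5: 11, 20, 26, 41, 42 → 5
r = 8: 11, 20, 26, 41, 42 → 5
r = 9: 11, 20, 26, 41, 42 → 5
r = 23: 26, 41, 42 → 3
Cross-inversions: 5 + 5 + 5 + 5 + 3 = 23

23 cross-inversions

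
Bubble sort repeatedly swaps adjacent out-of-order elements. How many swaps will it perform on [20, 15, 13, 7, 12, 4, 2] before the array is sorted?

Minimum adjacent swaps = number of inversions (each swap of adjacent out-of-order elements removes one inversion and no swap can remove more).
Count inversions — for each element, later elements that are smaller:
20: 15, 13, 7, 12, 4, 2 → 6
15: 13, 7, 12, 4, 2 → 5
13: 7, 12, 4, 2 → 4
7: 4, 2 → 2
12: 4, 2 → 2
4: 2 → 1
2: none → 0
Total inversions: 6 + 5 + 4 + 2 + 2 + 1 + 0 = 20

There are 20 swaps.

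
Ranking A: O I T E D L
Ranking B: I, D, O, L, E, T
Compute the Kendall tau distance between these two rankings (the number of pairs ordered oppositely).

Assign each item its position (1..6) in the first ordering, then rewrite the second ordering as that position sequence:
positions: O→1, I→2, T→3, E→4, D→5, L→6
second ordering as positions: [2, 5, 1, 6, 4, 3]
Discordant pairs = inversions in this position sequence.
2: 1 → 1
5: 1, 4, 3 → 3
1: 0
6: 4, 3 → 2
4: 3 → 1
3: 0
Total: 1 + 3 + 0 + 2 + 1 + 0 = 7

There are 7 discordant pairs.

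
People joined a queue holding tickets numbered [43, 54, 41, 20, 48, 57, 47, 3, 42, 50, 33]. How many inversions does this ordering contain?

Count, for each position, how many later elements it exceeds:
43 → 41, 20, 3, 42, 33 → 5
54 → 41, 20, 48, 47, 3, 42, 50, 33 → 8
41 → 20, 3, 33 → 3
20 → 3 → 1
48 → 47, 3, 42, 33 → 4
57 → 47, 3, 42, 50, 33 → 5
47 → 3, 42, 33 → 3
3 → none → 0
42 → 33 → 1
50 → 33 → 1
33 → none → 0
Sum: 5 + 8 + 3 + 1 + 4 + 5 + 3 + 0 + 1 + 1 + 0 = 31

31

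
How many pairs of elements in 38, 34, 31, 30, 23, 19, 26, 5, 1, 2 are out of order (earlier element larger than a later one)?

There are 42 inversions.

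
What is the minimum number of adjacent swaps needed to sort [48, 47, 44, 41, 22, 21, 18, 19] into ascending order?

27

The minimum number of adjacent swaps to sort an array equals its inversion count, since every such swap removes exactly one inversion.
Count inversions — for each element, later elements that are smaller:
48: 47, 44, 41, 22, 21, 18, 19 → 7
47: 44, 41, 22, 21, 18, 19 → 6
44: 41, 22, 21, 18, 19 → 5
41: 22, 21, 18, 19 → 4
22: 21, 18, 19 → 3
21: 18, 19 → 2
18: none → 0
19: none → 0
Total inversions: 7 + 6 + 5 + 4 + 3 + 2 + 0 + 0 = 27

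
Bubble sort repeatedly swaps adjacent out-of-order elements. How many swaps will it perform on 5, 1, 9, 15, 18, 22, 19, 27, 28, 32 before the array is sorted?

The minimum number of adjacent swaps to sort an array equals its inversion count, since every such swap removes exactly one inversion.
Count inversions — for each element, later elements that are smaller:
5: 1 → 1
1: none → 0
9: none → 0
15: none → 0
18: none → 0
22: 19 → 1
19: none → 0
27: none → 0
28: none → 0
32: none → 0
Total inversions: 1 + 0 + 0 + 0 + 0 + 1 + 0 + 0 + 0 + 0 = 2

There are 2 swaps.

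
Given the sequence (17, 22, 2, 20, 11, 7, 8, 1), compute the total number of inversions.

Inversions: 21

Sweep left to right; for each value list the smaller values that follow it:
17 → 2, 11, 7, 8, 1 → 5
22 → 2, 20, 11, 7, 8, 1 → 6
2 → 1 → 1
20 → 11, 7, 8, 1 → 4
11 → 7, 8, 1 → 3
7 → 1 → 1
8 → 1 → 1
1 → none → 0
Sum: 5 + 6 + 1 + 4 + 3 + 1 + 1 + 0 = 21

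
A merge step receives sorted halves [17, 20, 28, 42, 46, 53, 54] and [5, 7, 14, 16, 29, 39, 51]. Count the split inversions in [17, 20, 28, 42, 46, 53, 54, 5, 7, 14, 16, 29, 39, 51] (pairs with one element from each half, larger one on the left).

For each element r of the right run, count left-run elements greater than r:
r = 5: 17, 20, 28, 42, 46, 53, 54 → 7
r = 7: 17, 20, 28, 42, 46, 53, 54 → 7
r = 14: 17, 20, 28, 42, 46, 53, 54 → 7
r = 16: 17, 20, 28, 42, 46, 53, 54 → 7
r = 29: 42, 46, 53, 54 → 4
r = 39: 42, 46, 53, 54 → 4
r = 51: 53, 54 → 2
Cross-inversions: 7 + 7 + 7 + 7 + 4 + 4 + 2 = 38

38 split inversions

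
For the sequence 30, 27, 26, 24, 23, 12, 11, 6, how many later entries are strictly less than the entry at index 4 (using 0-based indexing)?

The element at index 4 is 23.
Elements after it: 12, 11, 6
Those smaller than 23: 12, 11, 6

3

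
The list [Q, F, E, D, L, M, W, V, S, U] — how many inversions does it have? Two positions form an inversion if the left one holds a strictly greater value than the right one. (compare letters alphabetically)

Sweep left to right; for each value list the smaller values that follow it:
Q: 5
F: 2
E: 1
D: 0
L: 0
M: 0
W: 3
V: 2
S: 0
U: 0
Sum: 5 + 2 + 1 + 0 + 0 + 0 + 3 + 2 + 0 + 0 = 13

There are 13 out-of-order pairs.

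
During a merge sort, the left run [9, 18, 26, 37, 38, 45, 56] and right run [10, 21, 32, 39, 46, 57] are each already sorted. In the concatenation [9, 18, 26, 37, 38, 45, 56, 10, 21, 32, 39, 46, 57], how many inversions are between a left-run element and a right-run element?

For each element r of the right run, count left-run elements greater than r:
r = 10: 18, 26, 37, 38, 45, 56 → 6
r = 21: 26, 37, 38, 45, 56 → 5
r = 32: 37, 38, 45, 56 → 4
r = 39: 45, 56 → 2
r = 46: 56 → 1
r = 57: none → 0
Cross-inversions: 6 + 5 + 4 + 2 + 1 + 0 = 18

18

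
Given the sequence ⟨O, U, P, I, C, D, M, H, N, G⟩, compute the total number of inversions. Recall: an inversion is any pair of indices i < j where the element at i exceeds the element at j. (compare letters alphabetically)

Element-by-element contributions:
O: 7
U: 8
P: 7
I: 4
C: 0
D: 0
M: 2
H: 1
N: 1
G: 0
Sum: 7 + 8 + 7 + 4 + 0 + 0 + 2 + 1 + 1 + 0 = 30

Inversions: 30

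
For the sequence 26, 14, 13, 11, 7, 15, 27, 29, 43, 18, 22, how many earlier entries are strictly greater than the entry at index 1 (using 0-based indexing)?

The element at index 1 is 14.
Elements before it: 26
Those larger than 14: 26

1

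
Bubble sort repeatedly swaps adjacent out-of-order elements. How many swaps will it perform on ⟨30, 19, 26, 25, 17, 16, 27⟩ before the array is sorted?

14 adjacent swaps

The minimum number of adjacent swaps to sort an array equals its inversion count, since every such swap removes exactly one inversion.
Count inversions — for each element, later elements that are smaller:
30: 19, 26, 25, 17, 16, 27 → 6
19: 17, 16 → 2
26: 25, 17, 16 → 3
25: 17, 16 → 2
17: 16 → 1
16: none → 0
27: none → 0
Total inversions: 6 + 2 + 3 + 2 + 1 + 0 + 0 = 14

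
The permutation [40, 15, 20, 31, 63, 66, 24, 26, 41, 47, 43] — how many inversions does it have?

There are 18 inversions.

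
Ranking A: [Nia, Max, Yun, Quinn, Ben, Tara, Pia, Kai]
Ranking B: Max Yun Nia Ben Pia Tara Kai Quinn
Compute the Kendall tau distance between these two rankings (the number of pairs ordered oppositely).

Discordant pairs: 7

Assign each item its position (1..8) in the first ordering, then rewrite the second ordering as that position sequence:
positions: Nia→1, Max→2, Yun→3, Quinn→4, Ben→5, Tara→6, Pia→7, Kai→8
second ordering as positions: [2, 3, 1, 5, 7, 6, 8, 4]
Discordant pairs = inversions in this position sequence.
2: 1 → 1
3: 1 → 1
1: 0
5: 4 → 1
7: 6, 4 → 2
6: 4 → 1
8: 4 → 1
4: 0
Total: 1 + 1 + 0 + 1 + 2 + 1 + 1 + 0 = 7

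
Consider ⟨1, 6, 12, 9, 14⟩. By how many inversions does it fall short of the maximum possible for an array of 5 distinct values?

Maximum inversions for 5 distinct elements is C(5, 2) = 5·4/2 = 10.
Current inversions — for each element, count later smaller elements:
1: 0
6: 0
12: 1
9: 0
14: 0
Current total: 0 + 0 + 1 + 0 + 0 = 1
Shortfall: 10 − 1 = 9

9 inversions short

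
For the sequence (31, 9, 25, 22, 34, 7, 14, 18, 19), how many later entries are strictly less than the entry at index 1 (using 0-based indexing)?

The element at index 1 is 9.
Elements after it: 25, 22, 34, 7, 14, 18, 19
Those smaller than 9: 7

1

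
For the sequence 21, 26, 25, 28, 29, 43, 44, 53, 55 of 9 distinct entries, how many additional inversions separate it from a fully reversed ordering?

35

Maximum inversions for 9 distinct elements is C(9, 2) = 9·8/2 = 36.
Current inversions — for each element, count later smaller elements:
21: 0
26: 1
25: 0
28: 0
29: 0
43: 0
44: 0
53: 0
55: 0
Current total: 0 + 1 + 0 + 0 + 0 + 0 + 0 + 0 + 0 = 1
Shortfall: 36 − 1 = 35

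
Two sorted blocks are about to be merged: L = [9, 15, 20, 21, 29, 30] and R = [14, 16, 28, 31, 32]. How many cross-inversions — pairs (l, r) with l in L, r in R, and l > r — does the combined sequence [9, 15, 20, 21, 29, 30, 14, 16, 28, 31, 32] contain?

11 split inversions

For each element r of the right run, count left-run elements greater than r:
r = 14: 15, 20, 21, 29, 30 → 5
r = 16: 20, 21, 29, 30 → 4
r = 28: 29, 30 → 2
r = 31: none → 0
r = 32: none → 0
Cross-inversions: 5 + 4 + 2 + 0 + 0 = 11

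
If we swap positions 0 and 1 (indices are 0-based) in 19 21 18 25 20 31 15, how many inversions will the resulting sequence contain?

There are 11 inversions.

Positions 0 and 1 hold 19 and 21; after swapping, the array is [21, 19, 18, 25, 20, 31, 15].
For each element, count later entries that are smaller:
21 → 19, 18, 20, 15 → 4
19 → 18, 15 → 2
18 → 15 → 1
25 → 20, 15 → 2
20 → 15 → 1
31 → 15 → 1
15 → none → 0
Sum: 4 + 2 + 1 + 2 + 1 + 1 + 0 = 11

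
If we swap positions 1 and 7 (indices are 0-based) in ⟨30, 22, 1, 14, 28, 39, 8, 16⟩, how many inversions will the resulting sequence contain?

14

Positions 1 and 7 hold 22 and 16; after swapping, the array is [30, 16, 1, 14, 28, 39, 8, 22].
For each element, count later entries that are smaller:
30: 6
16: 3
1: 0
14: 1
28: 2
39: 2
8: 0
22: 0
Sum: 6 + 3 + 0 + 1 + 2 + 2 + 0 + 0 = 14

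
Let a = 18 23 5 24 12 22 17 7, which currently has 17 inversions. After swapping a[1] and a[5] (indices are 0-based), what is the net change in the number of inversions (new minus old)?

-1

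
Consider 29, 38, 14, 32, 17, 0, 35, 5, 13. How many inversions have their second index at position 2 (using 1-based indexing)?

0

The element at index 2 is 38.
Elements before it: 29
None of them are larger than 38.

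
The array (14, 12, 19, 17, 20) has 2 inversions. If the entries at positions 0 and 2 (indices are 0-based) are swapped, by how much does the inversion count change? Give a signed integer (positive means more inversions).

+1

Positions 0 and 2 hold 14 and 19; after swapping, the array is [19, 12, 14, 17, 20].
Sweep left to right; for each value list the smaller values that follow it:
19 → 12, 14, 17 → 3
12 → none → 0
14 → none → 0
17 → none → 0
20 → none → 0
Sum: 3 + 0 + 0 + 0 + 0 = 3
Change: 3 − 2 = +1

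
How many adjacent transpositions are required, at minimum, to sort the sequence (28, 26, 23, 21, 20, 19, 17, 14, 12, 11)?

The minimum number of adjacent swaps to sort an array equals its inversion count, since every such swap removes exactly one inversion.
Count inversions — for each element, later elements that are smaller:
28: 26, 23, 21, 20, 19, 17, 14, 12, 11 → 9
26: 23, 21, 20, 19, 17, 14, 12, 11 → 8
23: 21, 20, 19, 17, 14, 12, 11 → 7
21: 20, 19, 17, 14, 12, 11 → 6
20: 19, 17, 14, 12, 11 → 5
19: 17, 14, 12, 11 → 4
17: 14, 12, 11 → 3
14: 12, 11 → 2
12: 11 → 1
11: none → 0
Total inversions: 9 + 8 + 7 + 6 + 5 + 4 + 3 + 2 + 1 + 0 = 45

45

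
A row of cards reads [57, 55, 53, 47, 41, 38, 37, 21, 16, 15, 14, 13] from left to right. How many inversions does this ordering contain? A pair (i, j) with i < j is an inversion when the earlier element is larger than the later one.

There are 66 inversions.

Element-by-element contributions:
57 → 55, 53, 47, 41, 38, 37, 21, 16, 15, 14, 13 → 11
55 → 53, 47, 41, 38, 37, 21, 16, 15, 14, 13 → 10
53 → 47, 41, 38, 37, 21, 16, 15, 14, 13 → 9
47 → 41, 38, 37, 21, 16, 15, 14, 13 → 8
41 → 38, 37, 21, 16, 15, 14, 13 → 7
38 → 37, 21, 16, 15, 14, 13 → 6
37 → 21, 16, 15, 14, 13 → 5
21 → 16, 15, 14, 13 → 4
16 → 15, 14, 13 → 3
15 → 14, 13 → 2
14 → 13 → 1
13 → none → 0
Sum: 11 + 10 + 9 + 8 + 7 + 6 + 5 + 4 + 3 + 2 + 1 + 0 = 66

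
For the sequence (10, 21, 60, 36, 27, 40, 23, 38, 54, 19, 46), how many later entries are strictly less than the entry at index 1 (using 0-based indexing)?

The element at index 1 is 21.
Elements after it: 60, 36, 27, 40, 23, 38, 54, 19, 46
Those smaller than 21: 19

1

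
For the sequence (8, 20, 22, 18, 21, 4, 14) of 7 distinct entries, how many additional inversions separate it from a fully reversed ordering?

Maximum inversions for 7 distinct elements is C(7, 2) = 7·6/2 = 21.
Current inversions — for each element, count later smaller elements:
8: 1
20: 3
22: 4
18: 2
21: 2
4: 0
14: 0
Current total: 1 + 3 + 4 + 2 + 2 + 0 + 0 = 12
Shortfall: 21 − 12 = 9

9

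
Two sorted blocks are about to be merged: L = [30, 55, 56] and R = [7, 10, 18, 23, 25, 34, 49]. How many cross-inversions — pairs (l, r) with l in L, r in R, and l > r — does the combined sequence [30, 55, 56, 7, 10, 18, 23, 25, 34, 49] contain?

19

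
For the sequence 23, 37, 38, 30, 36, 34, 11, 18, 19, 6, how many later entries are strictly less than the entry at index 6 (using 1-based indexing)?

The element at index 6 is 34.
Elements after it: 11, 18, 19, 6
Those smaller than 34: 11, 18, 19, 6

4 such elements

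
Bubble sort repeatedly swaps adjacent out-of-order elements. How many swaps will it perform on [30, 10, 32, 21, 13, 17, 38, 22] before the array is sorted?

Each adjacent swap fixes exactly one inversion, so the minimum swap count equals the number of inversions.
Count inversions — for each element, later elements that are smaller:
30: 10, 21, 13, 17, 22 → 5
10: none → 0
32: 21, 13, 17, 22 → 4
21: 13, 17 → 2
13: none → 0
17: none → 0
38: 22 → 1
22: none → 0
Total inversions: 5 + 0 + 4 + 2 + 0 + 0 + 1 + 0 = 12

12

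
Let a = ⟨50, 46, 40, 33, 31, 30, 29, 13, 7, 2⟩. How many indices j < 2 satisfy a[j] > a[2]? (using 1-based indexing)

1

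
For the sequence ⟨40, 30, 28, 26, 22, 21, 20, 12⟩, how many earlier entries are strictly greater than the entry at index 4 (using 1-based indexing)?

3

The element at index 4 is 26.
Elements before it: 40, 30, 28
Those larger than 26: 40, 30, 28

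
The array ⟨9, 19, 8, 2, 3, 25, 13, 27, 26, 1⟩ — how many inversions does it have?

Count, for each position, how many later elements it exceeds:
9: 4
19: 5
8: 3
2: 1
3: 1
25: 2
13: 1
27: 2
26: 1
1: 0
Sum: 4 + 5 + 3 + 1 + 1 + 2 + 1 + 2 + 1 + 0 = 20

20 inversions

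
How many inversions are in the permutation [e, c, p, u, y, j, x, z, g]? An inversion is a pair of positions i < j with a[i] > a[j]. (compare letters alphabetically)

Count, for each position, how many later elements it exceeds:
e → c → 1
c → none → 0
p → j, g → 2
u → j, g → 2
y → j, x, g → 3
j → g → 1
x → g → 1
z → g → 1
g → none → 0
Sum: 1 + 0 + 2 + 2 + 3 + 1 + 1 + 1 + 0 = 11

There are 11 out-of-order pairs.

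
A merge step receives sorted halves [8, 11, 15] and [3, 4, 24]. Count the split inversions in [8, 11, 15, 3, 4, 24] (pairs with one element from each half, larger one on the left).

6

Count, for every r in R, how many entries of L exceed r:
r = 3: 8, 11, 15 → 3
r = 4: 8, 11, 15 → 3
r = 24: none → 0
Cross-inversions: 3 + 3 + 0 = 6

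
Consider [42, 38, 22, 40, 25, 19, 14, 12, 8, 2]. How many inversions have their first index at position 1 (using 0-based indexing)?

The element at index 1 is 38.
Elements after it: 22, 40, 25, 19, 14, 12, 8, 2
Those smaller than 38: 22, 25, 19, 14, 12, 8, 2

7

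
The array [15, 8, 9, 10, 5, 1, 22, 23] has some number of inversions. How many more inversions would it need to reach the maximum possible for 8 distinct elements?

Maximum inversions for 8 distinct elements is C(8, 2) = 8·7/2 = 28.
Current inversions — for each element, count later smaller elements:
15: 5
8: 2
9: 2
10: 2
5: 1
1: 0
22: 0
23: 0
Current total: 5 + 2 + 2 + 2 + 1 + 0 + 0 + 0 = 12
Shortfall: 28 − 12 = 16

16 inversions short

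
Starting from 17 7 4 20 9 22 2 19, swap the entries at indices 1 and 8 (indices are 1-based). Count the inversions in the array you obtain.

14

Positions 1 and 8 hold 17 and 19; after swapping, the array is [19, 7, 4, 20, 9, 22, 2, 17].
For each element, count later entries that are smaller:
19 → 7, 4, 9, 2, 17 → 5
7 → 4, 2 → 2
4 → 2 → 1
20 → 9, 2, 17 → 3
9 → 2 → 1
22 → 2, 17 → 2
2 → none → 0
17 → none → 0
Sum: 5 + 2 + 1 + 3 + 1 + 2 + 0 + 0 = 14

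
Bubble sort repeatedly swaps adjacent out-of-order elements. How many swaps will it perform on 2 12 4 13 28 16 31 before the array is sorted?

2 adjacent swaps

Each adjacent swap fixes exactly one inversion, so the minimum swap count equals the number of inversions.
Count inversions — for each element, later elements that are smaller:
2: none → 0
12: 4 → 1
4: none → 0
13: none → 0
28: 16 → 1
16: none → 0
31: none → 0
Total inversions: 0 + 1 + 0 + 0 + 1 + 0 + 0 = 2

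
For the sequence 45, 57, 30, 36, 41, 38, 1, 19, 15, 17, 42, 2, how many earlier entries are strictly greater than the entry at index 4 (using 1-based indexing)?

2

The element at index 4 is 36.
Elements before it: 45, 57, 30
Those larger than 36: 45, 57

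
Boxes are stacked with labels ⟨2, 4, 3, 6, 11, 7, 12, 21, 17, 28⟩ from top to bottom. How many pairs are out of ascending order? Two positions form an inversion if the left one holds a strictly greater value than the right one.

Count, for each position, how many later elements it exceeds:
2: 0
4: 1
3: 0
6: 0
11: 1
7: 0
12: 0
21: 1
17: 0
28: 0
Sum: 0 + 1 + 0 + 0 + 1 + 0 + 0 + 1 + 0 + 0 = 3

3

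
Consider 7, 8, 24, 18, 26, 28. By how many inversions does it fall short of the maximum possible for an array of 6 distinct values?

Maximum inversions for 6 distinct elements is C(6, 2) = 6·5/2 = 15.
Current inversions — for each element, count later smaller elements:
7: 0
8: 0
24: 1
18: 0
26: 0
28: 0
Current total: 0 + 0 + 1 + 0 + 0 + 0 = 1
Shortfall: 15 − 1 = 14

14 inversions short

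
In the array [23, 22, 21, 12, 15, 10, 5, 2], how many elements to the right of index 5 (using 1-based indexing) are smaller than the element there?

The element at index 5 is 15.
Elements after it: 10, 5, 2
Those smaller than 15: 10, 5, 2

3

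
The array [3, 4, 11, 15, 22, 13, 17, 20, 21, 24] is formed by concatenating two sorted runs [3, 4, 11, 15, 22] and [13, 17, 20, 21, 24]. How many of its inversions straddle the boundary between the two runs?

Take each right-half value and tally the left-half values above it:
r = 13: 15, 22 → 2
r = 17: 22 → 1
r = 20: 22 → 1
r = 21: 22 → 1
r = 24: none → 0
Cross-inversions: 2 + 1 + 1 + 1 + 0 = 5

5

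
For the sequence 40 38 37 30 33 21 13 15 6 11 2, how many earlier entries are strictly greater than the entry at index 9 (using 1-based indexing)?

8 such elements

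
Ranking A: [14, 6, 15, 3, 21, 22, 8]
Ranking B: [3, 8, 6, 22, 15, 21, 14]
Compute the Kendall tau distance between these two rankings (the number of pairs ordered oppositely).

Assign each item its position (1..7) in the first ordering, then rewrite the second ordering as that position sequence:
positions: 14→1, 6→2, 15→3, 3→4, 21→5, 22→6, 8→7
second ordering as positions: [4, 7, 2, 6, 3, 5, 1]
Discordant pairs = inversions in this position sequence.
4: 2, 3, 1 → 3
7: 2, 6, 3, 5, 1 → 5
2: 1 → 1
6: 3, 5, 1 → 3
3: 1 → 1
5: 1 → 1
1: 0
Total: 3 + 5 + 1 + 3 + 1 + 1 + 0 = 14

14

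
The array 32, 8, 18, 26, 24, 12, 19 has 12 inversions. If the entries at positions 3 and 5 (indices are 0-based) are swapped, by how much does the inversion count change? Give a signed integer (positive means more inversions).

-3

Positions 3 and 5 hold 26 and 12; after swapping, the array is [32, 8, 18, 12, 24, 26, 19].
Count, for each position, how many later elements it exceeds:
32: 6
8: 0
18: 1
12: 0
24: 1
26: 1
19: 0
Sum: 6 + 0 + 1 + 0 + 1 + 1 + 0 = 9
Change: 9 − 12 = -3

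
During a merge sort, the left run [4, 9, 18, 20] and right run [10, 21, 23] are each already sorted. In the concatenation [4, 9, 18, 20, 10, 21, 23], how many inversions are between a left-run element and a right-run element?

Take each right-half value and tally the left-half values above it:
r = 10: 18, 20 → 2
r = 21: none → 0
r = 23: none → 0
Cross-inversions: 2 + 0 + 0 = 2

2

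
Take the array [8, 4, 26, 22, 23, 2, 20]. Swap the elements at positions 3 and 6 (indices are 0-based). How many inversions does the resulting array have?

10

Positions 3 and 6 hold 22 and 20; after swapping, the array is [8, 4, 26, 20, 23, 2, 22].
For each element, count later entries that are smaller:
8 → 4, 2 → 2
4 → 2 → 1
26 → 20, 23, 2, 22 → 4
20 → 2 → 1
23 → 2, 22 → 2
2 → none → 0
22 → none → 0
Sum: 2 + 1 + 4 + 1 + 2 + 0 + 0 = 10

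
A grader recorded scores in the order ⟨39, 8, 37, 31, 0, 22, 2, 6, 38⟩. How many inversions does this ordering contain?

There are 22 inversions.

Sweep left to right; for each value list the smaller values that follow it:
39: 8
8: 3
37: 5
31: 4
0: 0
22: 2
2: 0
6: 0
38: 0
Sum: 8 + 3 + 5 + 4 + 0 + 2 + 0 + 0 + 0 = 22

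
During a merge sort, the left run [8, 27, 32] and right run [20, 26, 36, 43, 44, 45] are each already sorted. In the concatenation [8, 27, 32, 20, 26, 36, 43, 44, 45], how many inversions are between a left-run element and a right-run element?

Count, for every r in R, how many entries of L exceed r:
r = 20: 27, 32 → 2
r = 26: 27, 32 → 2
r = 36: none → 0
r = 43: none → 0
r = 44: none → 0
r = 45: none → 0
Cross-inversions: 2 + 2 + 0 + 0 + 0 + 0 = 4

There are 4 cross-inversions.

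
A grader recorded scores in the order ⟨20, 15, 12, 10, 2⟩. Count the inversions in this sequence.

10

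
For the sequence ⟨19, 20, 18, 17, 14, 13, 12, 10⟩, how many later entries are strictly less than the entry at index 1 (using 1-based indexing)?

6

The element at index 1 is 19.
Elements after it: 20, 18, 17, 14, 13, 12, 10
Those smaller than 19: 18, 17, 14, 13, 12, 10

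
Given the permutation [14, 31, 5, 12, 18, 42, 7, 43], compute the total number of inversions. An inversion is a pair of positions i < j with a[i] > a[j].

Out-of-order pairs: 10

For each element, count later entries that are smaller:
14 → 5, 12, 7 → 3
31 → 5, 12, 18, 7 → 4
5 → none → 0
12 → 7 → 1
18 → 7 → 1
42 → 7 → 1
7 → none → 0
43 → none → 0
Sum: 3 + 4 + 0 + 1 + 1 + 1 + 0 + 0 = 10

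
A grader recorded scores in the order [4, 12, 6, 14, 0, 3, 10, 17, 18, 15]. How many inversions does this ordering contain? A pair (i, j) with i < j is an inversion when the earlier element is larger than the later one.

There are 13 out-of-order pairs.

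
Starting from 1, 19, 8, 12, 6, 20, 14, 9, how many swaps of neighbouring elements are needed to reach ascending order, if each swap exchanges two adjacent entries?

Adjacent swaps: 11

Minimum adjacent swaps = number of inversions (each swap of adjacent out-of-order elements removes one inversion and no swap can remove more).
Count inversions — for each element, later elements that are smaller:
1: none → 0
19: 8, 12, 6, 14, 9 → 5
8: 6 → 1
12: 6, 9 → 2
6: none → 0
20: 14, 9 → 2
14: 9 → 1
9: none → 0
Total inversions: 0 + 5 + 1 + 2 + 0 + 2 + 1 + 0 = 11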